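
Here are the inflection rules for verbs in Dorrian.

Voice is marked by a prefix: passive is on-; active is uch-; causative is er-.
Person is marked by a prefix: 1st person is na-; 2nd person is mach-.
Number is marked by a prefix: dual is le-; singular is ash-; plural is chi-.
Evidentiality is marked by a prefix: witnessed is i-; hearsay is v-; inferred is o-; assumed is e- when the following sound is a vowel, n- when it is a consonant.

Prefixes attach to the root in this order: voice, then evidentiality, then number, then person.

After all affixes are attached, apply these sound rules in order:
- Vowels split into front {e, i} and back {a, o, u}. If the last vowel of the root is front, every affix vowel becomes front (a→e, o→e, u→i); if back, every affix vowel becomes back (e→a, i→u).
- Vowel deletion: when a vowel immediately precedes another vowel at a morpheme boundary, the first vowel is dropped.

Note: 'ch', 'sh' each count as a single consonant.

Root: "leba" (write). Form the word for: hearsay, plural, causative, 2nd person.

Attach voice causative er- → erleba.
Attach evidentiality hearsay v- → verleba.
Attach number plural chi- → chiverleba.
Attach person 2nd person mach- → machchiverleba.
Apply vowel harmony: machchiverleba → machchuvarleba.
Vowel deletion: no change.

machchuvarleba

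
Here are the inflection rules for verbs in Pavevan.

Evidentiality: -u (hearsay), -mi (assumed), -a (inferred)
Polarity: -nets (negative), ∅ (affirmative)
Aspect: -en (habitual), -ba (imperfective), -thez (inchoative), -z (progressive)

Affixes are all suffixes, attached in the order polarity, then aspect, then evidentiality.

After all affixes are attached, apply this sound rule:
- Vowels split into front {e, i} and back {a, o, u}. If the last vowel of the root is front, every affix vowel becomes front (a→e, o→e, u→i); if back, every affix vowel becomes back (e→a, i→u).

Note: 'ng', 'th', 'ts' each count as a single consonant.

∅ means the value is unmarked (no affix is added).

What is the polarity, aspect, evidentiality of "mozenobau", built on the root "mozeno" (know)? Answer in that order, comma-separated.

Segment: mozeno-ba-u.
polarity: ∅ → affirmative.
aspect: -ba → imperfective.
evidentiality: -u → hearsay.

affirmative, imperfective, hearsay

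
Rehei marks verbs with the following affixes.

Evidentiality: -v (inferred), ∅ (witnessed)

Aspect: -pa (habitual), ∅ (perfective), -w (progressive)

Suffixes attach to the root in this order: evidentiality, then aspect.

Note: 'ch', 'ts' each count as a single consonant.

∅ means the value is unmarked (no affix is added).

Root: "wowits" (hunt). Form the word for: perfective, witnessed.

evidentiality = witnessed: zero marking, form stays wowits.
aspect = perfective: zero marking, form stays wowits.

wowits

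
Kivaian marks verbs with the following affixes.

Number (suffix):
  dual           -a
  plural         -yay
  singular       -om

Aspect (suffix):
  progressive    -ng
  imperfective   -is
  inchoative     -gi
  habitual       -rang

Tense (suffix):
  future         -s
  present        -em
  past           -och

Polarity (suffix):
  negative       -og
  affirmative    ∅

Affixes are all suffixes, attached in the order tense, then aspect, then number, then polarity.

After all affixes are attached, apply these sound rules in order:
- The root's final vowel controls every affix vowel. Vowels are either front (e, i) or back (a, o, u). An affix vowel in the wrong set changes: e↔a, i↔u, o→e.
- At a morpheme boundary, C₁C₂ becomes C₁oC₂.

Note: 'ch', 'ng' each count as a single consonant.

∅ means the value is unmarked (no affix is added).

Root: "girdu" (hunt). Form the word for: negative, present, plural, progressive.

Attach tense present -em → girduem.
Attach aspect progressive -ng → girduemng.
Attach number plural -yay → girduemngyay.
Attach polarity negative -og → girduemngyayog.
Apply vowel harmony: girduemngyayog → girduamngyayog.
Apply epenthesis: girduamngyayog → girduamongoyayog.

girduamongoyayog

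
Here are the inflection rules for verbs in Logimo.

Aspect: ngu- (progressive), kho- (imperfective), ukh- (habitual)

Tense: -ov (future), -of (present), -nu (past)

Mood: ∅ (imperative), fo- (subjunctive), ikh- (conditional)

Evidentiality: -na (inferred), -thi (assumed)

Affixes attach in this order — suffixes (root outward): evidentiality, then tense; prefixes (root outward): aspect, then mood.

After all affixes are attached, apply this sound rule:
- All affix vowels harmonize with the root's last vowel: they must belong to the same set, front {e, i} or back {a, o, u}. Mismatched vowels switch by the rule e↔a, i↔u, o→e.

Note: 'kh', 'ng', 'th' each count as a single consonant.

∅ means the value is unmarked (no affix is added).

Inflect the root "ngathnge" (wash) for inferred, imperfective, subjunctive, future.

Attach evidentiality inferred -na → ngathngena.
Attach aspect imperfective kho- → khongathngena.
Attach tense future -ov → khongathngenaov.
Attach mood subjunctive fo- → fokhongathngenaov.
Apply vowel harmony: fokhongathngenaov → fekhengathngeneev.

fekhengathngeneev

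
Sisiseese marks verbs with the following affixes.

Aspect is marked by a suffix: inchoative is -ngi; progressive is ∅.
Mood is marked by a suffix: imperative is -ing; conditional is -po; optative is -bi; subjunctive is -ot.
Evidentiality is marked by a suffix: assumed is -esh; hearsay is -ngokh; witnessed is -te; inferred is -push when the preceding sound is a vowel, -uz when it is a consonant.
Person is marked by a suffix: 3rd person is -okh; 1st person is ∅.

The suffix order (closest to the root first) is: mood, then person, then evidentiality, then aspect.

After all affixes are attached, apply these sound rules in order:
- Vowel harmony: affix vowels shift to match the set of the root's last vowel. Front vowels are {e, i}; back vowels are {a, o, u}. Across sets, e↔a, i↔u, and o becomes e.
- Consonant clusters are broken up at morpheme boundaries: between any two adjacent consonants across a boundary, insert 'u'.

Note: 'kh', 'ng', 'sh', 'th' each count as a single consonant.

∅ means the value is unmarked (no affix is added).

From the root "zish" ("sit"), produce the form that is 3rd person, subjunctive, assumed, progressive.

zishetekhesh

Attach mood subjunctive -ot → zishot.
Attach person 3rd person -okh → zishotokh.
Attach evidentiality assumed -esh → zishotokhesh.
aspect = progressive: zero marking, form stays zishotokhesh.
Apply vowel harmony: zishotokhesh → zishetekhesh.
Epenthesis: no change.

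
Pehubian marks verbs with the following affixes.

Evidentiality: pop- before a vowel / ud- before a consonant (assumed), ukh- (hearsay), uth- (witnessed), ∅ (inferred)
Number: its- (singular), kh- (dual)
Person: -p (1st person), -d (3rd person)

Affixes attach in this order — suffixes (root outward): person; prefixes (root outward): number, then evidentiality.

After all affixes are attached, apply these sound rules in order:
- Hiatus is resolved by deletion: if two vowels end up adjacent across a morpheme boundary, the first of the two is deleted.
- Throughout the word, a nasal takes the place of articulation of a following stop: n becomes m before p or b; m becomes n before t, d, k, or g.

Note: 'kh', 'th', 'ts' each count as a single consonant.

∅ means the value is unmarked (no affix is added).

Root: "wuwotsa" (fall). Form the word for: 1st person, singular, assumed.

popitswuwotsap

Attach number singular its- → itswuwotsa.
Attach evidentiality assumed pop- (before vowel 'i') → popitswuwotsa.
Attach person 1st person -p → popitswuwotsap.
Vowel deletion: no change.
Nasal assimilation: no change.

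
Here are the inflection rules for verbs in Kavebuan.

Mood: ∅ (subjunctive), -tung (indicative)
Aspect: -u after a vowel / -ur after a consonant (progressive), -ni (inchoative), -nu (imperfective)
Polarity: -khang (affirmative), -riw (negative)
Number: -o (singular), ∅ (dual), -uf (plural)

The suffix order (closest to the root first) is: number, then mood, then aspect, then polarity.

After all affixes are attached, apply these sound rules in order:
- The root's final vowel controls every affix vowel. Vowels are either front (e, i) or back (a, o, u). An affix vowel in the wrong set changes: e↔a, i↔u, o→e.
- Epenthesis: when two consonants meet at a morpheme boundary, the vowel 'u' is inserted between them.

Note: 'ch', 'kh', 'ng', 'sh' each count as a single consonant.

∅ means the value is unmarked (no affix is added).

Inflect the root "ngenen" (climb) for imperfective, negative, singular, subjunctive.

ngeneneniriw

Attach number singular -o → ngeneno.
mood = subjunctive: zero marking, form stays ngeneno.
Attach aspect imperfective -nu → ngenenonu.
Attach polarity negative -riw → ngenenonuriw.
Apply vowel harmony: ngenenonuriw → ngeneneniriw.
Epenthesis: no change.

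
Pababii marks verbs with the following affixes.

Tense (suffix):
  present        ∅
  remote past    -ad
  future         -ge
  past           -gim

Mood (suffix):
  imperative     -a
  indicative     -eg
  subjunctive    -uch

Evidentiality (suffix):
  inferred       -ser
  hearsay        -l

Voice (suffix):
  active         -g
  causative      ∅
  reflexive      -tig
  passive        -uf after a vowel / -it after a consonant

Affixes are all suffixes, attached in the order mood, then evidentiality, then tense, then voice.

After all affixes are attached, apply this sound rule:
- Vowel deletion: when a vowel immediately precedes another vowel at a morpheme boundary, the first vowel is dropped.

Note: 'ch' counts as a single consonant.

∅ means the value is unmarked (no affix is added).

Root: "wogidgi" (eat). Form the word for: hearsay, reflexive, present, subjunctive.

Attach mood subjunctive -uch → wogidgiuch.
Attach evidentiality hearsay -l → wogidgiuchl.
tense = present: zero marking, form stays wogidgiuchl.
Attach voice reflexive -tig → wogidgiuchltig.
Apply vowel deletion: wogidgiuchltig → wogidguchltig.

wogidguchltig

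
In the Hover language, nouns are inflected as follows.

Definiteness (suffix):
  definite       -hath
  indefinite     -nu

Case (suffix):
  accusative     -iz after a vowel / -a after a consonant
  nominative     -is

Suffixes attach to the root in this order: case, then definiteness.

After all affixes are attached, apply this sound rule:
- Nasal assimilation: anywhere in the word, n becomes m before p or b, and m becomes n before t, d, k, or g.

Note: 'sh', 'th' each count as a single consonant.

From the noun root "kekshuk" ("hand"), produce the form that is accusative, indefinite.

Attach case accusative -a (after consonant 'k') → kekshuka.
Attach definiteness indefinite -nu → kekshukanu.
Nasal assimilation: no change.

kekshukanu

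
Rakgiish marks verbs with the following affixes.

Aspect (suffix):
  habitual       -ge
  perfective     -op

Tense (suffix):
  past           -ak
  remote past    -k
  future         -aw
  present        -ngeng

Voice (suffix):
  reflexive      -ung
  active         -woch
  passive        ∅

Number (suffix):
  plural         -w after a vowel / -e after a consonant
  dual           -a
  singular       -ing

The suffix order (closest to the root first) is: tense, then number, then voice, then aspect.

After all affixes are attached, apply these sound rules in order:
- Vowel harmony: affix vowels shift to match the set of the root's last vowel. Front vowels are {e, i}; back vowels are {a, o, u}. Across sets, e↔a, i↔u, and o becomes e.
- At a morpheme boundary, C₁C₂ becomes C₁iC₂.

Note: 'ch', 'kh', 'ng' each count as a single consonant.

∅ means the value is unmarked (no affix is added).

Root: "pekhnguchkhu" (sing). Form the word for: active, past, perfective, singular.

pekhnguchkhuakungiwochop

Attach tense past -ak → pekhnguchkhuak.
Attach number singular -ing → pekhnguchkhuaking.
Attach voice active -woch → pekhnguchkhuakingwoch.
Attach aspect perfective -op → pekhnguchkhuakingwochop.
Apply vowel harmony: pekhnguchkhuakingwochop → pekhnguchkhuakungwochop.
Apply epenthesis: pekhnguchkhuakungwochop → pekhnguchkhuakungiwochop.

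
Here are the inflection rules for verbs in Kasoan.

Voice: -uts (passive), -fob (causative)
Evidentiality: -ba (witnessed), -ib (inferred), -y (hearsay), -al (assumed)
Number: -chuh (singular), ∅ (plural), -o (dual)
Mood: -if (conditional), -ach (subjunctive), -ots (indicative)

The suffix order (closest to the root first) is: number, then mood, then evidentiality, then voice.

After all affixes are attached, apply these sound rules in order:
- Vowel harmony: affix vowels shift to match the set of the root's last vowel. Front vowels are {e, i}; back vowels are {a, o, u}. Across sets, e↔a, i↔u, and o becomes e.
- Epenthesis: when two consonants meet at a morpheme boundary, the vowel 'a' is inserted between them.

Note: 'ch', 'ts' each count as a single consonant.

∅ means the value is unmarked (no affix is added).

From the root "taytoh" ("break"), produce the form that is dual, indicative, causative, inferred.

Attach number dual -o → taytoho.
Attach mood indicative -ots → taytohoots.
Attach evidentiality inferred -ib → taytohootsib.
Attach voice causative -fob → taytohootsibfob.
Apply vowel harmony: taytohootsibfob → taytohootsubfob.
Apply epenthesis: taytohootsubfob → taytohootsubafob.

taytohootsubafob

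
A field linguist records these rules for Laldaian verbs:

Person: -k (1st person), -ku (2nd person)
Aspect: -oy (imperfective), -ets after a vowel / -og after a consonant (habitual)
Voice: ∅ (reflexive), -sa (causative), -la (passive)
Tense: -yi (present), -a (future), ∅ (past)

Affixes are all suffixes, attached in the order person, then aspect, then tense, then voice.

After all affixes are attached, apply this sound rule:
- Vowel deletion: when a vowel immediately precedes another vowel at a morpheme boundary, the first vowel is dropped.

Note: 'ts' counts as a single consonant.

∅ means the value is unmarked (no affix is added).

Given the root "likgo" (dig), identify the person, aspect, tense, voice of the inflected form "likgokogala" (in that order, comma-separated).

Segment: likgo-k-og-a-la.
person: -k → 1st person.
aspect: -ets/og → habitual.
tense: -a → future.
voice: -la → passive.

1st person, habitual, future, passive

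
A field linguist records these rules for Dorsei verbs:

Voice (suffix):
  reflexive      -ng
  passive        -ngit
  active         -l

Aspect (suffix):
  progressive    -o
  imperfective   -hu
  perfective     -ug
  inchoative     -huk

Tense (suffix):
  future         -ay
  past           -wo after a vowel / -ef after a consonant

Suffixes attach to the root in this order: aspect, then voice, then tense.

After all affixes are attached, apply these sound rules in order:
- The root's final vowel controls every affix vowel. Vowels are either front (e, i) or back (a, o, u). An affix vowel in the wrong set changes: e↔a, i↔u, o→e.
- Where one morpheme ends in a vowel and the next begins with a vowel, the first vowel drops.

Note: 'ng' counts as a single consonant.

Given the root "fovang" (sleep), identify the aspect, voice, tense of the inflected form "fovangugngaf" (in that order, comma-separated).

perfective, reflexive, past

Segment: fovang-ug-ng-ef.
aspect: -ug → perfective.
voice: -ng → reflexive.
tense: -wo/ef → past.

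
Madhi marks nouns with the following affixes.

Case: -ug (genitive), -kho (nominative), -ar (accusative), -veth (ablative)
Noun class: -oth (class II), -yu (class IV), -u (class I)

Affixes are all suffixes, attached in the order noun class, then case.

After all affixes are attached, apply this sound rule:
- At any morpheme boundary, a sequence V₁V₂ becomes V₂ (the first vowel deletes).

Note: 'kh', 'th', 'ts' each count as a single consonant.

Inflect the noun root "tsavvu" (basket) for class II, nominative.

tsavvothkho

Attach noun class class II -oth → tsavvuoth.
Attach case nominative -kho → tsavvuothkho.
Apply vowel deletion: tsavvuothkho → tsavvothkho.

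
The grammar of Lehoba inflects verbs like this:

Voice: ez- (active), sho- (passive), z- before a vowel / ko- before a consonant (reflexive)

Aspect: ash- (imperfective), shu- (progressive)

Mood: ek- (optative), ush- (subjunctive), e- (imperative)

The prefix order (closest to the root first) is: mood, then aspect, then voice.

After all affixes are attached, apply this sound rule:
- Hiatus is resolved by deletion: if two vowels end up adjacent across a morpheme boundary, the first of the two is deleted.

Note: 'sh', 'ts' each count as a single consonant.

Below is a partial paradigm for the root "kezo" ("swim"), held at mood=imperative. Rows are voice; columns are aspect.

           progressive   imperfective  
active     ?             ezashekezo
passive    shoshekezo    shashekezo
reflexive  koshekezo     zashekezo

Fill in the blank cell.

ezshekezo

Attach mood imperative e- → ekezo.
Attach aspect progressive shu- → shuekezo.
Attach voice active ez- → ezshuekezo.
Apply vowel deletion: ezshuekezo → ezshekezo.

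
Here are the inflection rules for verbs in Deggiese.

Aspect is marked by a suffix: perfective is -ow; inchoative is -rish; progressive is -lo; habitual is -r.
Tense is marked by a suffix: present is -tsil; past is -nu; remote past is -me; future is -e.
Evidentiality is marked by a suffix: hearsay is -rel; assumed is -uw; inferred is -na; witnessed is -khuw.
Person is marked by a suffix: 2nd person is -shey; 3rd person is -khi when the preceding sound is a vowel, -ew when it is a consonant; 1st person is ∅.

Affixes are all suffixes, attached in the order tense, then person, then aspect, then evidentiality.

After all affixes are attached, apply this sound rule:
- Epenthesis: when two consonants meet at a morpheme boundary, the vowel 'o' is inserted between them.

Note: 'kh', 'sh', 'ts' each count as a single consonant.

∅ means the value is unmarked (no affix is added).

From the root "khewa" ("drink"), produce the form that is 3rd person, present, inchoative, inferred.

khewatsileworishona

Attach tense present -tsil → khewatsil.
Attach person 3rd person -ew (after consonant 'l') → khewatsilew.
Attach aspect inchoative -rish → khewatsilewrish.
Attach evidentiality inferred -na → khewatsilewrishna.
Apply epenthesis: khewatsilewrishna → khewatsileworishona.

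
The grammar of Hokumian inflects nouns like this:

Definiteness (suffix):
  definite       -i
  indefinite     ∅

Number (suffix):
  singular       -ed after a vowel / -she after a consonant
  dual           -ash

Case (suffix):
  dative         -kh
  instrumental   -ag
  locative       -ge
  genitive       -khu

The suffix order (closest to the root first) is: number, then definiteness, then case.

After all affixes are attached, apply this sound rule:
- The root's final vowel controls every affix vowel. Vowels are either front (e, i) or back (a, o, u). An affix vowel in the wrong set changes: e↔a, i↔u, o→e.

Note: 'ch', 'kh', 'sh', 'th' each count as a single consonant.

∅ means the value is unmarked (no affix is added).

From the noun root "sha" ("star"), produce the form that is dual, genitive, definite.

shaashukhu

Attach number dual -ash → shaash.
Attach definiteness definite -i → shaashi.
Attach case genitive -khu → shaashikhu.
Apply vowel harmony: shaashikhu → shaashukhu.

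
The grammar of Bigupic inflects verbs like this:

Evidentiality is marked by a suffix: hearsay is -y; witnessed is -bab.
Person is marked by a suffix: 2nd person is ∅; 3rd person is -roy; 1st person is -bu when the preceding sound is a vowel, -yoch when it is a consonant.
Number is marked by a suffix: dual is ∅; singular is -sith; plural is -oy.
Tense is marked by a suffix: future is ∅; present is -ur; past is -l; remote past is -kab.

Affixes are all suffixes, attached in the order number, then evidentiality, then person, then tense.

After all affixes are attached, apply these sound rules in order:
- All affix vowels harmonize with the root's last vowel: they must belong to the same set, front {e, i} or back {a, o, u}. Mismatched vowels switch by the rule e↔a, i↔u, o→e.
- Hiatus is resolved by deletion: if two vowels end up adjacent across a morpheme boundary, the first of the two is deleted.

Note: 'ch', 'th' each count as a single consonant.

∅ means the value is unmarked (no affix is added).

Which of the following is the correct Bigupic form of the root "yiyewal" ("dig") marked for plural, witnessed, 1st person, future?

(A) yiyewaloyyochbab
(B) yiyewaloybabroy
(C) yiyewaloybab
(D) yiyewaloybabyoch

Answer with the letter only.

Attach number plural -oy → yiyewaloy.
Attach evidentiality witnessed -bab → yiyewaloybab.
Attach person 1st person -yoch (after consonant 'b') → yiyewaloybabyoch.
tense = future: zero marking, form stays yiyewaloybabyoch.
Vowel harmony: no change.
Vowel deletion: no change.
So the correct form is yiyewaloybabyoch, option (D).
(A) yiyewaloyyochbab is wrong: it has the affixes in the wrong order.
(B) yiyewaloybabroy is wrong: it uses 3rd person instead of 1st person for person.
(C) yiyewaloybab is wrong: it uses 2nd person instead of 1st person for person.

D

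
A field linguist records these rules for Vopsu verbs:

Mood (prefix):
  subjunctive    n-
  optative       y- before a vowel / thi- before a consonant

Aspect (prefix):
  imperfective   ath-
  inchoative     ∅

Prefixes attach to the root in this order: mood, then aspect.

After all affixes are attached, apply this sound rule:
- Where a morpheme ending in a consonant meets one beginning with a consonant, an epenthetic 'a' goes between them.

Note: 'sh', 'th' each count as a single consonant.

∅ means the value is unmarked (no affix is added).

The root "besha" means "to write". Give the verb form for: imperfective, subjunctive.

athanabesha

Attach mood subjunctive n- → nbesha.
Attach aspect imperfective ath- → athnbesha.
Apply epenthesis: athnbesha → athanabesha.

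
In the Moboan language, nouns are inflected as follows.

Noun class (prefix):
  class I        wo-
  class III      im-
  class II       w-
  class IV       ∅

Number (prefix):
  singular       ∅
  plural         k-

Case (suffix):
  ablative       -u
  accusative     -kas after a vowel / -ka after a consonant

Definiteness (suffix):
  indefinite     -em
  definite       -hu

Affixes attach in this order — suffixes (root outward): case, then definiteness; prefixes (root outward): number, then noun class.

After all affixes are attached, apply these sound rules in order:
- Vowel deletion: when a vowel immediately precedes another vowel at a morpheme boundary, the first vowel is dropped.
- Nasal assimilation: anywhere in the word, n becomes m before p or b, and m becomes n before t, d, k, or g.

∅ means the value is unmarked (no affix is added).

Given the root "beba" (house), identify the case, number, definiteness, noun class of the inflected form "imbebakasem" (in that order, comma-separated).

accusative, singular, indefinite, class III

Segment: im-beba-kas-em.
case: -kas/ka → accusative.
number: ∅ → singular.
definiteness: -em → indefinite.
noun class: im- → class III.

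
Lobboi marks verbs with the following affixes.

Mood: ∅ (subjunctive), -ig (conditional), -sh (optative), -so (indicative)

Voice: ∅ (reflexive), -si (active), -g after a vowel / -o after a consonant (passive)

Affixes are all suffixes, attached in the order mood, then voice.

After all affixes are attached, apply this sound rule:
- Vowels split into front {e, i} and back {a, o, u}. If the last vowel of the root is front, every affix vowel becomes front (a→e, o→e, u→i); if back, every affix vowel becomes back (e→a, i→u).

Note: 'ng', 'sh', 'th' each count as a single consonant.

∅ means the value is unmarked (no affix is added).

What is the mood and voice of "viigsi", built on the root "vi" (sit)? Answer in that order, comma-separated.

Segment: vi-ig-si.
mood: -ig → conditional.
voice: -si → active.

conditional, active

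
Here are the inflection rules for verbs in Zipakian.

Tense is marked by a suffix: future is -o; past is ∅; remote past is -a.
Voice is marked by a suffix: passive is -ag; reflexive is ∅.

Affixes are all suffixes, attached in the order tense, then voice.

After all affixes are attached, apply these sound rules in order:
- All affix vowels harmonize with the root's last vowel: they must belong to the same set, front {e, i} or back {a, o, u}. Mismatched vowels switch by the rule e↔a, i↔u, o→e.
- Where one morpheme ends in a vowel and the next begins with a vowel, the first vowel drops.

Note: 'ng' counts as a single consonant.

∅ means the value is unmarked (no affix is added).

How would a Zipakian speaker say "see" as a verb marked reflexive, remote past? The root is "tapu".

Attach tense remote past -a → tapua.
voice = reflexive: zero marking, form stays tapua.
Vowel harmony: no change.
Apply vowel deletion: tapua → tapa.

tapa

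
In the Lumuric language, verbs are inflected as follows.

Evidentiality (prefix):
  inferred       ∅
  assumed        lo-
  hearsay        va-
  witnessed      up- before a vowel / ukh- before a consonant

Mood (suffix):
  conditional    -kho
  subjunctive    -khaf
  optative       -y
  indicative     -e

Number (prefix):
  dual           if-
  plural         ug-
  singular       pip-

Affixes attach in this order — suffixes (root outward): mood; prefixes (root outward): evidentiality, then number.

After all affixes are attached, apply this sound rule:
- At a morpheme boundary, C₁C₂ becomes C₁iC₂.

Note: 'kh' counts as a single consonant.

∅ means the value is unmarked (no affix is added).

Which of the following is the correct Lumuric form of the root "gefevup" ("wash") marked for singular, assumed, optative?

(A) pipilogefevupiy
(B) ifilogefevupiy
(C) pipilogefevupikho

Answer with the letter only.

A

Attach evidentiality assumed lo- → logefevup.
Attach mood optative -y → logefevupy.
Attach number singular pip- → piplogefevupy.
Apply epenthesis: piplogefevupy → pipilogefevupiy.
So the correct form is pipilogefevupiy, option (A).
(B) ifilogefevupiy is wrong: it uses dual instead of singular for number.
(C) pipilogefevupikho is wrong: it uses conditional instead of optative for mood.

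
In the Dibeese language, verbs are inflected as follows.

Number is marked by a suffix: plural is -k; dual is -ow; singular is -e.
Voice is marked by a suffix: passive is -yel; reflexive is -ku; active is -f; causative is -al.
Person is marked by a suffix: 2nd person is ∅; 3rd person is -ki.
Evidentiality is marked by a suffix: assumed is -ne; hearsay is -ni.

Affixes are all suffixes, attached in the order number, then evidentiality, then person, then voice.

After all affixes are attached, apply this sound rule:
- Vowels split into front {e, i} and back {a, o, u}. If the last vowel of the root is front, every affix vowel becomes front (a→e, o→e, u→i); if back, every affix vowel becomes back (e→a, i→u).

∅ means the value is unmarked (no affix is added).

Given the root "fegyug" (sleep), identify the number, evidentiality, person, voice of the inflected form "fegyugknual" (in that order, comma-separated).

Segment: fegyug-k-ni-al.
number: -k → plural.
evidentiality: -ni → hearsay.
person: ∅ → 2nd person.
voice: -al → causative.

plural, hearsay, 2nd person, causative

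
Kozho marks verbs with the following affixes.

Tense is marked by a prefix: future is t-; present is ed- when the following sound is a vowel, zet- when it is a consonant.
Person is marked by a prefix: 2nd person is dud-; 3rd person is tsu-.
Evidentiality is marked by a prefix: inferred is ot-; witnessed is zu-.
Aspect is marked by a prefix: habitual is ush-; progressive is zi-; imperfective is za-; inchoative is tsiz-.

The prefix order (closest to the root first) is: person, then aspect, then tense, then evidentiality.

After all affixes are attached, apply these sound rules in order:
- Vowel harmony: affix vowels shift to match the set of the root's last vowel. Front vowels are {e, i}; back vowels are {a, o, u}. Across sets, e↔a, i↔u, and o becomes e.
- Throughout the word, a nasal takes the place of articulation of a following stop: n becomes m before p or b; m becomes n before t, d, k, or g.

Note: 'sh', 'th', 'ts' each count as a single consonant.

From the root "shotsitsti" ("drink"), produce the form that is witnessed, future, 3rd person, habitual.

zitishtsishotsitsti

Attach person 3rd person tsu- → tsushotsitsti.
Attach aspect habitual ush- → ushtsushotsitsti.
Attach tense future t- → tushtsushotsitsti.
Attach evidentiality witnessed zu- → zutushtsushotsitsti.
Apply vowel harmony: zutushtsushotsitsti → zitishtsishotsitsti.
Nasal assimilation: no change.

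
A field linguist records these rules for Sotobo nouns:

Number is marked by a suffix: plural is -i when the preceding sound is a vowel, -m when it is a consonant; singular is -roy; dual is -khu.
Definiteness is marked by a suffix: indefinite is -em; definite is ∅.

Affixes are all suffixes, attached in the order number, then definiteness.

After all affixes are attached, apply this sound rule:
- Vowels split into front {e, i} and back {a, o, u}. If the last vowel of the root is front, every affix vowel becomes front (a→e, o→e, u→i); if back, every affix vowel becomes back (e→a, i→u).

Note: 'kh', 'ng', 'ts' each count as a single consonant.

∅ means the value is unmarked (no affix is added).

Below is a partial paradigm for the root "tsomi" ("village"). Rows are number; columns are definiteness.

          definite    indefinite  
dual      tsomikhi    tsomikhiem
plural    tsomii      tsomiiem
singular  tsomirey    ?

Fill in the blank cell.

tsomireyem

Attach number singular -roy → tsomiroy.
Attach definiteness indefinite -em → tsomiroyem.
Apply vowel harmony: tsomiroyem → tsomireyem.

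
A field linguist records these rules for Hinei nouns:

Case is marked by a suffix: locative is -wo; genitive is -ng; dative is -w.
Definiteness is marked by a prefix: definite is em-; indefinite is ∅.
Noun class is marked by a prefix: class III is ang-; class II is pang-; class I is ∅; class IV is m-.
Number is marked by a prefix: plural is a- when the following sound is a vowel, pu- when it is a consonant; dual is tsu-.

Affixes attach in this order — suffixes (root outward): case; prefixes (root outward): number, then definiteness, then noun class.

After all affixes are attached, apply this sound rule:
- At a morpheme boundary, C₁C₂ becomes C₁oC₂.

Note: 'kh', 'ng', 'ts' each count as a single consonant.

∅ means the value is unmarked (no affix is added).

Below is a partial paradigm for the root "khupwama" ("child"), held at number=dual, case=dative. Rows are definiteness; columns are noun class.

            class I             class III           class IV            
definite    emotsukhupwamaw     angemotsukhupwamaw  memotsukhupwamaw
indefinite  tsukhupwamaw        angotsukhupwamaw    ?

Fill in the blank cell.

motsukhupwamaw

Attach number dual tsu- → tsukhupwama.
definiteness = indefinite: zero marking, form stays tsukhupwama.
Attach case dative -w → tsukhupwamaw.
Attach noun class class IV m- → mtsukhupwamaw.
Apply epenthesis: mtsukhupwamaw → motsukhupwamaw.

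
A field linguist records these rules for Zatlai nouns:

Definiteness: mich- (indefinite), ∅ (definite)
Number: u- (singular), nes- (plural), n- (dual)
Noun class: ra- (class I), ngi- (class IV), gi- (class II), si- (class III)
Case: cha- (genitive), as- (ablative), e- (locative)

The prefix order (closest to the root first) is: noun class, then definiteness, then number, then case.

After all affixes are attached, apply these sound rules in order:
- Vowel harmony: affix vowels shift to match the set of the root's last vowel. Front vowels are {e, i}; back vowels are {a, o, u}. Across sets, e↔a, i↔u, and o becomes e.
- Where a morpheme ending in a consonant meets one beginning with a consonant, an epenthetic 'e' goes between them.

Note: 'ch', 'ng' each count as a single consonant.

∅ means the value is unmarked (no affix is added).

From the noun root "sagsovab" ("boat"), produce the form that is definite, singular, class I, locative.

Attach noun class class I ra- → rasagsovab.
definiteness = definite: zero marking, form stays rasagsovab.
Attach number singular u- → urasagsovab.
Attach case locative e- → eurasagsovab.
Apply vowel harmony: eurasagsovab → aurasagsovab.
Epenthesis: no change.

aurasagsovab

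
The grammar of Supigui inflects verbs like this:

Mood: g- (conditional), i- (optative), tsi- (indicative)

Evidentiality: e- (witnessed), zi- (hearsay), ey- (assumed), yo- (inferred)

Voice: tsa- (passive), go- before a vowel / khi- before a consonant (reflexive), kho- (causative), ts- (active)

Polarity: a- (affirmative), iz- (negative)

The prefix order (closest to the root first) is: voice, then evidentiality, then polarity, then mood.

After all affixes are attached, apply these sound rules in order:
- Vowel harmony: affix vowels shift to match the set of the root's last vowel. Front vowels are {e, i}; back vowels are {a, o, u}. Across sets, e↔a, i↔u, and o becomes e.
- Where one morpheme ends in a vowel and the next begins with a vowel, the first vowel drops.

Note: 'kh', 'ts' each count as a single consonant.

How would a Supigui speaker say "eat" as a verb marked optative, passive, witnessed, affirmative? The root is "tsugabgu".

Attach voice passive tsa- → tsatsugabgu.
Attach evidentiality witnessed e- → etsatsugabgu.
Attach polarity affirmative a- → aetsatsugabgu.
Attach mood optative i- → iaetsatsugabgu.
Apply vowel harmony: iaetsatsugabgu → uaatsatsugabgu.
Apply vowel deletion: uaatsatsugabgu → atsatsugabgu.

atsatsugabgu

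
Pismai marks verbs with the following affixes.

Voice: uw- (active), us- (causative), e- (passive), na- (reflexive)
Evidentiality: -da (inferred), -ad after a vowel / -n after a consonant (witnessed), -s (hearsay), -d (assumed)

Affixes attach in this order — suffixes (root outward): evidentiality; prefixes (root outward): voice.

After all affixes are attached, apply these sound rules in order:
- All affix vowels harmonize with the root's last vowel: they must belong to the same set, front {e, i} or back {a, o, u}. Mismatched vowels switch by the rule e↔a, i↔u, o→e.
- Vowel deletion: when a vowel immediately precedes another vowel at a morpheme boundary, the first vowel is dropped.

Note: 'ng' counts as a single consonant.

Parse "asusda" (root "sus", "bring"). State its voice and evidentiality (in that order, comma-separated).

Segment: e-sus-da.
voice: e- → passive.
evidentiality: -da → inferred.

passive, inferred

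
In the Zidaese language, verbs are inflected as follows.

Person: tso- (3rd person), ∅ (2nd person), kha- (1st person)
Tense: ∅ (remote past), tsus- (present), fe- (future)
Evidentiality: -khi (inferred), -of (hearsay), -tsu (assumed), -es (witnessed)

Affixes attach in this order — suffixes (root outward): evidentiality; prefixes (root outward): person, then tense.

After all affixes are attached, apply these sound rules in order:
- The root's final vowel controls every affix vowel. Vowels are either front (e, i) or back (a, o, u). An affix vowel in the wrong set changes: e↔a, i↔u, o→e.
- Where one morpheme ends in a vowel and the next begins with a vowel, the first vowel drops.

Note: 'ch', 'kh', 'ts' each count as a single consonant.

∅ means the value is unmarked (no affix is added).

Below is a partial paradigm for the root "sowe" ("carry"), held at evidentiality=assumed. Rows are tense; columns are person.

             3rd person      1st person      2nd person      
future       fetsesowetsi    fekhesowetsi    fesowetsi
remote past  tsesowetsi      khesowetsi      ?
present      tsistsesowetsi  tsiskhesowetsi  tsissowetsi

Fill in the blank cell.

person = 2nd person: zero marking, form stays sowe.
Attach evidentiality assumed -tsu → sowetsu.
tense = remote past: zero marking, form stays sowetsu.
Apply vowel harmony: sowetsu → sowetsi.
Vowel deletion: no change.

sowetsi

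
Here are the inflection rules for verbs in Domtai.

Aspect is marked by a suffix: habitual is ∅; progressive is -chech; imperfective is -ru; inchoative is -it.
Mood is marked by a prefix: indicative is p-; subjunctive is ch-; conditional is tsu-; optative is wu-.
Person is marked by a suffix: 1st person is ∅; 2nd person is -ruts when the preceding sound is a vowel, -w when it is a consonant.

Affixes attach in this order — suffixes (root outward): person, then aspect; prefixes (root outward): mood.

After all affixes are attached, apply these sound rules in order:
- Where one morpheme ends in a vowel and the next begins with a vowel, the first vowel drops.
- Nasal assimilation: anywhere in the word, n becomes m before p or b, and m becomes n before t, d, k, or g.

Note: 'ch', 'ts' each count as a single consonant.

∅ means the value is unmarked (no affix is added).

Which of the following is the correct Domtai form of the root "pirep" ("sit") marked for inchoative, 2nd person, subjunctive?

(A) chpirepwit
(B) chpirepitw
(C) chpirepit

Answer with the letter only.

Attach person 2nd person -w (after consonant 'p') → pirepw.
Attach mood subjunctive ch- → chpirepw.
Attach aspect inchoative -it → chpirepwit.
Vowel deletion: no change.
Nasal assimilation: no change.
So the correct form is chpirepwit, option (A).
(C) chpirepit is wrong: it uses 1st person instead of 2nd person for person.
(B) chpirepitw is wrong: it has the affixes in the wrong order.

A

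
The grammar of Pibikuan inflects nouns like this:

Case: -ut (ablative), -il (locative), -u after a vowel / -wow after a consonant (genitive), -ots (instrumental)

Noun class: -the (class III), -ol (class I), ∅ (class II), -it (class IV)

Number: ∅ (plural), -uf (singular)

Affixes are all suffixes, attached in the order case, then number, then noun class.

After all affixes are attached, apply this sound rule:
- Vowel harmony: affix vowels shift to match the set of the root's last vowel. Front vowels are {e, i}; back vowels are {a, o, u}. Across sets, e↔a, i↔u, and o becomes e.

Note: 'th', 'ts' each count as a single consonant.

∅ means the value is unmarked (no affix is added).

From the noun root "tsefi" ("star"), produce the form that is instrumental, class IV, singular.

Attach case instrumental -ots → tsefiots.
Attach number singular -uf → tsefiotsuf.
Attach noun class class IV -it → tsefiotsufit.
Apply vowel harmony: tsefiotsufit → tsefietsifit.

tsefietsifit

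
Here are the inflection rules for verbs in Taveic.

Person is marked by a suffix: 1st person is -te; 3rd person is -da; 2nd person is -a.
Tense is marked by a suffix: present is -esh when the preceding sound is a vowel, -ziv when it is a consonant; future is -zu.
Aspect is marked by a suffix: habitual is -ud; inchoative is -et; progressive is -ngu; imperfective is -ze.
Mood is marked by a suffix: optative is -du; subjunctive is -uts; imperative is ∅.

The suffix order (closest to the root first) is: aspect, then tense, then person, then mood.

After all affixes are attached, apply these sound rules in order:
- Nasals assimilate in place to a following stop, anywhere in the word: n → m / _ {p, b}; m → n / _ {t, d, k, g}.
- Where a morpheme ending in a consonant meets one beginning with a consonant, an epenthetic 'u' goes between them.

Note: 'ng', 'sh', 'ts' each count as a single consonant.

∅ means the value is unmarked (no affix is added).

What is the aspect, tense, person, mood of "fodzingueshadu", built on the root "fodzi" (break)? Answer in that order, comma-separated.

Segment: fodzi-ngu-esh-a-du.
aspect: -ngu → progressive.
tense: -esh/ziv → present.
person: -a → 2nd person.
mood: -du → optative.

progressive, present, 2nd person, optative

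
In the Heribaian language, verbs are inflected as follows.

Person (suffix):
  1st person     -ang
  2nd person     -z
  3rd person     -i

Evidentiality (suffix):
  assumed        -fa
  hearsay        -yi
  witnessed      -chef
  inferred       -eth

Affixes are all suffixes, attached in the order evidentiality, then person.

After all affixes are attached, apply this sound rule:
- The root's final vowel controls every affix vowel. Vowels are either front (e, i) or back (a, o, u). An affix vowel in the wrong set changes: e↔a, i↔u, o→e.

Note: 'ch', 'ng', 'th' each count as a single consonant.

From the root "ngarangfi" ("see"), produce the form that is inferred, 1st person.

Attach evidentiality inferred -eth → ngarangfieth.
Attach person 1st person -ang → ngarangfiethang.
Apply vowel harmony: ngarangfiethang → ngarangfietheng.

ngarangfietheng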